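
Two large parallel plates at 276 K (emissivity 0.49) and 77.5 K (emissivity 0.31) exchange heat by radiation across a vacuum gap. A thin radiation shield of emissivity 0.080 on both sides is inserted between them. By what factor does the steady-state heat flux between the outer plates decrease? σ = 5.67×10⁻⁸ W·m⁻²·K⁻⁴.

Without shield: q₀ = σΔ(T⁴)/(1/ε₁+1/ε₂−1) with denominator 4.267.
With shield the two gaps are in series; the resistances add: (1/ε₁+1/ε_s−1)+(1/ε_s+1/ε₂−1) = 13.54+14.73 = 28.27.
Heat-flux ratio q₀/q = 28.27/4.267.

factor ≈ 6.63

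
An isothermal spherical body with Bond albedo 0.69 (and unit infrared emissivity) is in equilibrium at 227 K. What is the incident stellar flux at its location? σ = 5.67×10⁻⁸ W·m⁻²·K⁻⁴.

S ≈ 1940 W/m²

(1−a)S·πr² = σ·4πr²·T⁴ ⇒ S = 4σT⁴/(1−a).
S = 4·5.67×10⁻⁸·2.655×10⁹/0.310.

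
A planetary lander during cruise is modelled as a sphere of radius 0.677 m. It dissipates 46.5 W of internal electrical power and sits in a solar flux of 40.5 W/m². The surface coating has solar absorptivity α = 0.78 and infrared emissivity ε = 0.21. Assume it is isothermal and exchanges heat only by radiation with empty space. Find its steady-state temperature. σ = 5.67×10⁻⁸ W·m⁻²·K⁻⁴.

At steady state, absorbed solar power + internal power = radiated power.
Absorbed: α·S·A_cross = 0.78·40.5·1.440 = 45.49 W (cross-section πr²).
Total input = 45.49 + 46.5 = 91.99 W.
Radiated: εσ·A_surf·T⁴ with A_surf = 4πr² = 5.760 m².
T⁴ = 91.99/(0.21·5.67×10⁻⁸·5.760) = 1.341×10⁹ K⁴.

T ≈ 191 K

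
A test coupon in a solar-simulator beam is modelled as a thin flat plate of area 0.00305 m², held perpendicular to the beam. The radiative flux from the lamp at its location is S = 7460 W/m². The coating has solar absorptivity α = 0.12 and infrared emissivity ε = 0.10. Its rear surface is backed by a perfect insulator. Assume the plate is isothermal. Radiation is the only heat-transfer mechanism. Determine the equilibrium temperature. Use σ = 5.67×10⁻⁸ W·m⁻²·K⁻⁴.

At equilibrium, absorbed power = emitted power.
Absorbing cross-section = A = 0.003050 m²; emitting surface = A = 0.003050 m² (ratio 1).
αS·A_cross = εσ·A_surf·T⁴  ⇒  T⁴ = αS/(ε·1σ).
T⁴ = 0.120·7460/(0.10·1·5.67×10⁻⁸) = 1.579×10¹¹ K⁴.
T = (1.579×10¹¹)^(1/4).

T ≈ 630 K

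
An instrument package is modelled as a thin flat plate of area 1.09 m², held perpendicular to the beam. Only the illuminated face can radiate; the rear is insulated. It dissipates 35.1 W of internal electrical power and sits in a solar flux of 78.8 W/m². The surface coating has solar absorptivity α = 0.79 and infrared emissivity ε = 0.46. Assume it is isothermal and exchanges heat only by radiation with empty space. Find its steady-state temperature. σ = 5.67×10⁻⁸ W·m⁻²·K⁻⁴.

At steady state, absorbed solar power + internal power = radiated power.
Absorbed: α·S·A_cross = 0.79·78.8·1.090 = 67.85 W (cross-section A).
Total input = 67.85 + 35.1 = 103.0 W.
Radiated: εσ·A_surf·T⁴ with A_surf = A = 1.090 m².
T⁴ = 103.0/(0.46·5.67×10⁻⁸·1.090) = 3.621×10⁹ K⁴.

T ≈ 245 K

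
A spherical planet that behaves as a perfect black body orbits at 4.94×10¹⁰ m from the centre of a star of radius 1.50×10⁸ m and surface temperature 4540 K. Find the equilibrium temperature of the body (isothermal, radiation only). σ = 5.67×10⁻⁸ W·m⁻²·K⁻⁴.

T ≈ 177 K

The star's surface emits σT_*⁴; at distance d the flux is S = σT_*⁴(R_*/d)².
S = 5.67×10⁻⁸·(4540)⁴·(1.50×10⁸/4.94×10¹⁰)² = 222.1 W/m².
For an isothermal sphere T⁴ = (1−a)S/(4σ) = 9.792×10⁸ K⁴.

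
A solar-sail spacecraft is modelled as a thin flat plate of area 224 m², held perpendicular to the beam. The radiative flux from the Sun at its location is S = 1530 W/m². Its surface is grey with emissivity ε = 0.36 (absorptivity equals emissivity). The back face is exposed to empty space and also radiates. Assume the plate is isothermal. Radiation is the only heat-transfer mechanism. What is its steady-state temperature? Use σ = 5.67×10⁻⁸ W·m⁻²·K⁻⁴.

At equilibrium, absorbed power = emitted power.
Absorbing cross-section = A = 224.0 m²; emitting surface = 2A = 448.0 m² (ratio 2).
εS·A_cross = εσ·A_surf·T⁴  ⇒  T⁴ = S/(2σ)   (ε cancels).
T⁴ = 1530/(2·5.67×10⁻⁸) = 1.349×10¹⁰ K⁴.
T = (1.349×10¹⁰)^(1/4).

T ≈ 341 K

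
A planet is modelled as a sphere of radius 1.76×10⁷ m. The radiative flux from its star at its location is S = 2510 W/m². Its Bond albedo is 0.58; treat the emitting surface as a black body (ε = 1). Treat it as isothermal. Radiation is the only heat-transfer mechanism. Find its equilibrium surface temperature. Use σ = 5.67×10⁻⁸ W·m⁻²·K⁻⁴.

At equilibrium, absorbed power = emitted power.
Absorbing cross-section = πr² = 9.731×10¹⁴ m²; emitting surface = 4πr² = 3.893×10¹⁵ m² (ratio 4).
(1−a)S·A_cross = εσ·A_surf·T⁴  ⇒  T⁴ = (1−a)S/(4σ).
T⁴ = 0.420·2510/(4·5.67×10⁻⁸) = 4.648×10⁹ K⁴.
T = (4.648×10⁹)^(1/4).

T ≈ 261 K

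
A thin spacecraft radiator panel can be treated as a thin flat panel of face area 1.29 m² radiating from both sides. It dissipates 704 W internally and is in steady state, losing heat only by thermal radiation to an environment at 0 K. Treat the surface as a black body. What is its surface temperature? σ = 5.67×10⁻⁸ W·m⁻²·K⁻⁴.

Steady state: internal power = radiated power, P = εσA T⁴.
Radiating area A = 2·1.29 = 2.580 m².
T⁴ = P/(εσA) = 704/(1.0·5.67×10⁻⁸·2.580) = 4.812×10⁹ K⁴.
T = (4.812×10⁹)^(1/4).

T ≈ 263 K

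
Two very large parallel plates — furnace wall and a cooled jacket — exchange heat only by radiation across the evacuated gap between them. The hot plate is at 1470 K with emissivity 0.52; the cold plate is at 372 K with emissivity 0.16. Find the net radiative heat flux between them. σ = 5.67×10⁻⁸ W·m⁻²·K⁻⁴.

q ≈ 36800 W/m²

For two infinite grey parallel plates, q = σ(T₁⁴ − T₂⁴)/(1/ε₁ + 1/ε₂ − 1).
T₁⁴ − T₂⁴ = 4.669×10¹² − 1.915×10¹⁰ = 4.650×10¹² K⁴.
1/ε₁ + 1/ε₂ − 1 = 1.923 + 6.250 − 1 = 7.173.
q = 5.67×10⁻⁸ × 4.650×10¹² / 7.173.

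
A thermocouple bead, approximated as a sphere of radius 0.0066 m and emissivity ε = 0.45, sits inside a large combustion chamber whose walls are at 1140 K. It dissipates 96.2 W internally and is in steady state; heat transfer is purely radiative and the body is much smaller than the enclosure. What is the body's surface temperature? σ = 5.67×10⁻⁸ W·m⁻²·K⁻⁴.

For a small grey body in a large enclosure, net radiated power = εσA(T⁴ − T_w⁴).
Steady state: P = εσA(T⁴ − T_w⁴) with A = 4πr² = 5.474×10⁻⁴ m².
T⁴ = P/(εσA) + T_w⁴ = 96.2/(0.45·5.67×10⁻⁸·5.474×10⁻⁴) + (1140)⁴
    = 6.888×10¹² + 1.689×10¹² = 8.577×10¹² K⁴.

T ≈ 1710 K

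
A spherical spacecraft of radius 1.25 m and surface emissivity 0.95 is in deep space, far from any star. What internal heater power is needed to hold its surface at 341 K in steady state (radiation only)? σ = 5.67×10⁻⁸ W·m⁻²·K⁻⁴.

P = εσ·4πr²·T⁴.
4πr² = 19.63 m²; T⁴ = 1.352×10¹⁰ K⁴.
P = 0.95·5.67×10⁻⁸·19.63·1.352×10¹⁰.

P ≈ 14300 W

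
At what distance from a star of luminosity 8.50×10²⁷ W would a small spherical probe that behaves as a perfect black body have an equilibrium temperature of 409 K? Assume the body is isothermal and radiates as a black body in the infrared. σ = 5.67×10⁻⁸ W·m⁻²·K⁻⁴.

d ≈ 3.26×10¹¹ m

For an isothermal black-emitting sphere, (1−a)S·πr² = σ·4πr²·T⁴ ⇒ S = 4σT⁴/(1−a).
S = 4·5.67×10⁻⁸·(409)⁴/1.00 = 6347 W/m².
Flux falls as S = L/(4πd²), so d = √(L/(4πS)) = √(8.50×10²⁷/(4π·6347)).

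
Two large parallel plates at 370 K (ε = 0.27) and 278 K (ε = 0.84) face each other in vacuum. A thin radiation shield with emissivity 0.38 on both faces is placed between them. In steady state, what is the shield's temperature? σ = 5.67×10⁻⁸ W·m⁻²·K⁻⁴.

T_s ≈ 319 K

In steady state the net flux on the hot side equals that on the cold side.
σ(T₁⁴−T_s⁴)/D₁ = σ(T_s⁴−T₂⁴)/D₂, with D₁ = 1/ε₁+1/ε_s−1 = 5.335, D₂ = 1/ε_s+1/ε₂−1 = 2.822.
Solve for T_s⁴: T_s⁴ = (D₂·T₁⁴ + D₁·T₂⁴)/(D₁+D₂) = 1.039×10¹⁰ K⁴.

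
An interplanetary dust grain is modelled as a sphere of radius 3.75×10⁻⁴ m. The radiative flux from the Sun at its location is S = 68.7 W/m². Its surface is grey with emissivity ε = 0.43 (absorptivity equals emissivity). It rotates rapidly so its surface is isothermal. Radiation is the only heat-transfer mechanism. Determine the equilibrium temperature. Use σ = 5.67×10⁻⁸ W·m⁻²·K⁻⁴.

At equilibrium, absorbed power = emitted power.
Absorbing cross-section = πr² = 4.418×10⁻⁷ m²; emitting surface = 4πr² = 1.767×10⁻⁶ m² (ratio 4).
εS·A_cross = εσ·A_surf·T⁴  ⇒  T⁴ = S/(4σ)   (ε cancels).
T⁴ = 68.7/(4·5.67×10⁻⁸) = 3.029×10⁸ K⁴.
T = (3.029×10⁸)^(1/4).

T ≈ 132 K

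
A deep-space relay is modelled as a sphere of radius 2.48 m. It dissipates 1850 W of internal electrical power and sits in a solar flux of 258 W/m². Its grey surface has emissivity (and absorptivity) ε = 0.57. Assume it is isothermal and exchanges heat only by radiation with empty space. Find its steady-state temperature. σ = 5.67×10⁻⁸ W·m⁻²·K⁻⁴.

T ≈ 208 K

At steady state, absorbed solar power + internal power = radiated power.
Absorbed: α·S·A_cross = 0.57·258·19.32 = 2842 W (cross-section πr²).
Total input = 2842 + 1850 = 4692 W.
Radiated: εσ·A_surf·T⁴ with A_surf = 4πr² = 77.29 m².
T⁴ = 4692/(0.57·5.67×10⁻⁸·77.29) = 1.878×10⁹ K⁴.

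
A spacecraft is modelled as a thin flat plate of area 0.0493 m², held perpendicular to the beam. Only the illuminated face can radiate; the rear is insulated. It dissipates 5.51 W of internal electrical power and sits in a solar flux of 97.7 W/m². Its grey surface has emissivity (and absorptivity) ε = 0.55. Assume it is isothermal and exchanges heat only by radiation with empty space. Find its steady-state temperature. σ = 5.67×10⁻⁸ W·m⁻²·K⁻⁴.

T ≈ 270 K

At steady state, absorbed solar power + internal power = radiated power.
Absorbed: α·S·A_cross = 0.55·97.7·0.04930 = 2.649 W (cross-section A).
Total input = 2.649 + 5.51 = 8.159 W.
Radiated: εσ·A_surf·T⁴ with A_surf = A = 0.04930 m².
T⁴ = 8.159/(0.55·5.67×10⁻⁸·0.04930) = 5.307×10⁹ K⁴.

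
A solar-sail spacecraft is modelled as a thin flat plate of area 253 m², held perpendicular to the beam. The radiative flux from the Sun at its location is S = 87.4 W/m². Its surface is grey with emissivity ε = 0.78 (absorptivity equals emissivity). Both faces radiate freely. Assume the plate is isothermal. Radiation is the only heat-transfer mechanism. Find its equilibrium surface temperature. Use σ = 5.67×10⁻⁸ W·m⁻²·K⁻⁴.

At equilibrium, absorbed power = emitted power.
Absorbing cross-section = A = 253.0 m²; emitting surface = 2A = 506.0 m² (ratio 2).
εS·A_cross = εσ·A_surf·T⁴  ⇒  T⁴ = S/(2σ)   (ε cancels).
T⁴ = 87.4/(2·5.67×10⁻⁸) = 7.707×10⁸ K⁴.
T = (7.707×10⁸)^(1/4).

T ≈ 167 K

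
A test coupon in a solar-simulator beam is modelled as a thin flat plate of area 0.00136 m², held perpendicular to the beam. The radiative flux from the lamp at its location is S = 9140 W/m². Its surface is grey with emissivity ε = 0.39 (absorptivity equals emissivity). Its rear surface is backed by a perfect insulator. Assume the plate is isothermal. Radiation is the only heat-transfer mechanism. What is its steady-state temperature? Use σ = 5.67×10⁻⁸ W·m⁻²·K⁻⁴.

At equilibrium, absorbed power = emitted power.
Absorbing cross-section = A = 0.001360 m²; emitting surface = A = 0.001360 m² (ratio 1).
εS·A_cross = εσ·A_surf·T⁴  ⇒  T⁴ = S/(1σ)   (ε cancels).
T⁴ = 9140/(1·5.67×10⁻⁸) = 1.612×10¹¹ K⁴.
T = (1.612×10¹¹)^(1/4).

T ≈ 634 K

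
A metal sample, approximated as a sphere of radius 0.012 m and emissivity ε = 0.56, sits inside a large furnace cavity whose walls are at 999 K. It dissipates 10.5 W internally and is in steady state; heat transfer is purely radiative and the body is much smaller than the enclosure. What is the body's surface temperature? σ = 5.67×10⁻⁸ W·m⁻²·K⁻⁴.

For a small grey body in a large enclosure, net radiated power = εσA(T⁴ − T_w⁴).
Steady state: P = εσA(T⁴ − T_w⁴) with A = 4πr² = 0.001810 m².
T⁴ = P/(εσA) + T_w⁴ = 10.5/(0.56·5.67×10⁻⁸·0.001810) + (999)⁴
    = 1.827×10¹¹ + 9.960×10¹¹ = 1.179×10¹² K⁴.

T ≈ 1040 K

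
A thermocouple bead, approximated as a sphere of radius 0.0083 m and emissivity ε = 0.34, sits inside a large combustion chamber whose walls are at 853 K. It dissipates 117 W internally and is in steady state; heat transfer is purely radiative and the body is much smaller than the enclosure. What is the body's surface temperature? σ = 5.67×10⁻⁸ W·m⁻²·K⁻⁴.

T ≈ 1660 K

For a small grey body in a large enclosure, net radiated power = εσA(T⁴ − T_w⁴).
Steady state: P = εσA(T⁴ − T_w⁴) with A = 4πr² = 8.657×10⁻⁴ m².
T⁴ = P/(εσA) + T_w⁴ = 117/(0.34·5.67×10⁻⁸·8.657×10⁻⁴) + (853)⁴
    = 7.011×10¹² + 5.294×10¹¹ = 7.540×10¹² K⁴.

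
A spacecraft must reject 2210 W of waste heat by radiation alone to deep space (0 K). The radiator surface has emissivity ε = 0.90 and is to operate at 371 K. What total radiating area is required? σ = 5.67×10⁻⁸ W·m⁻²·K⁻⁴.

P = εσA T⁴ ⇒ A = P/(εσT⁴).
T⁴ = 1.895×10¹⁰ K⁴.
A = 2210/(0.90 × 5.67×10⁻⁸ × 1.895×10¹⁰).

A ≈ 2.29 m²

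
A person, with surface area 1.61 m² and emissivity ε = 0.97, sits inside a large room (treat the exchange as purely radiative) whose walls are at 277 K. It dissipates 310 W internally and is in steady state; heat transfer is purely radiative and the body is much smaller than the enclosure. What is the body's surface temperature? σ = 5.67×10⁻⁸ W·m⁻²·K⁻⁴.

T ≈ 311 K

For a small grey body in a large enclosure, net radiated power = εσA(T⁴ − T_w⁴).
Steady state: P = εσA(T⁴ − T_w⁴) with A = 1.61 m².
T⁴ = P/(εσA) + T_w⁴ = 310/(0.97·5.67×10⁻⁸·1.610) + (277)⁴
    = 3.501×10⁹ + 5.887×10⁹ = 9.388×10⁹ K⁴.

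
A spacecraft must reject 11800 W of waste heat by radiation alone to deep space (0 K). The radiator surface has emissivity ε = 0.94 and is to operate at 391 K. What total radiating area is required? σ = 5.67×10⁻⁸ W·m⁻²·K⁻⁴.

P = εσA T⁴ ⇒ A = P/(εσT⁴).
T⁴ = 2.337×10¹⁰ K⁴.
A = 11800/(0.94 × 5.67×10⁻⁸ × 2.337×10¹⁰).

A ≈ 9.47 m²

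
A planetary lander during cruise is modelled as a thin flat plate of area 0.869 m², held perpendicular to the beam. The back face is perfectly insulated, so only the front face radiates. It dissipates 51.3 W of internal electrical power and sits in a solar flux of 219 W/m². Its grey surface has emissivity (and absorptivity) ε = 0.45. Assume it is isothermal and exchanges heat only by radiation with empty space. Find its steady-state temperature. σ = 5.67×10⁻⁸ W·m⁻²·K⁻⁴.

T ≈ 280 K

At steady state, absorbed solar power + internal power = radiated power.
Absorbed: α·S·A_cross = 0.45·219·0.8690 = 85.64 W (cross-section A).
Total input = 85.64 + 51.3 = 136.9 W.
Radiated: εσ·A_surf·T⁴ with A_surf = A = 0.8690 m².
T⁴ = 136.9/(0.45·5.67×10⁻⁸·0.8690) = 6.176×10⁹ K⁴.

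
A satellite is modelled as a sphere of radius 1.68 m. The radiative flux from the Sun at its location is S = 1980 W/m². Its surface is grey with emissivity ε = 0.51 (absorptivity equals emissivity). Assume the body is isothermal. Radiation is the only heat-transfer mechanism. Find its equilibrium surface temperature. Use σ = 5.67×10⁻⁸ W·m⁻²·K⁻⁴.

T ≈ 306 K

At equilibrium, absorbed power = emitted power.
Absorbing cross-section = πr² = 8.867 m²; emitting surface = 4πr² = 35.47 m² (ratio 4).
εS·A_cross = εσ·A_surf·T⁴  ⇒  T⁴ = S/(4σ)   (ε cancels).
T⁴ = 1980/(4·5.67×10⁻⁸) = 8.730×10⁹ K⁴.
T = (8.730×10⁹)^(1/4).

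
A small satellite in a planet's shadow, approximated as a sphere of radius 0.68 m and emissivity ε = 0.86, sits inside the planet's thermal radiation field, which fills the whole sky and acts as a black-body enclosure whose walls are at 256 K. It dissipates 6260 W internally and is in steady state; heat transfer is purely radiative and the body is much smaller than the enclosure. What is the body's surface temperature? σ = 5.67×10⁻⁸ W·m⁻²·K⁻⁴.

T ≈ 403 K

For a small grey body in a large enclosure, net radiated power = εσA(T⁴ − T_w⁴).
Steady state: P = εσA(T⁴ − T_w⁴) with A = 4πr² = 5.811 m².
T⁴ = P/(εσA) + T_w⁴ = 6260/(0.86·5.67×10⁻⁸·5.811) + (256)⁴
    = 2.209×10¹⁰ + 4.295×10⁹ = 2.639×10¹⁰ K⁴.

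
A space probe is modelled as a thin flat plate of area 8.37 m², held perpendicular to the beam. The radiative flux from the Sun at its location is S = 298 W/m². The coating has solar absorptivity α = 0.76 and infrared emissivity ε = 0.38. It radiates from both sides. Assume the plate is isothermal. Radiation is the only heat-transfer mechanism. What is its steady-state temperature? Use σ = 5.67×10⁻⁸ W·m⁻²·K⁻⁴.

T ≈ 269 K

At equilibrium, absorbed power = emitted power.
Absorbing cross-section = A = 8.370 m²; emitting surface = 2A = 16.74 m² (ratio 2).
αS·A_cross = εσ·A_surf·T⁴  ⇒  T⁴ = αS/(ε·2σ).
T⁴ = 0.760·298/(0.38·2·5.67×10⁻⁸) = 5.256×10⁹ K⁴.
T = (5.256×10⁹)^(1/4).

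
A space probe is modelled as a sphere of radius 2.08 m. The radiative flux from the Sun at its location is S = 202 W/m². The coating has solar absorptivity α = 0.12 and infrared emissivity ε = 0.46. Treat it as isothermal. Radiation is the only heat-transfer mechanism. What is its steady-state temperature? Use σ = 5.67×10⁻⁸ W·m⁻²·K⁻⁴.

At equilibrium, absorbed power = emitted power.
Absorbing cross-section = πr² = 13.59 m²; emitting surface = 4πr² = 54.37 m² (ratio 4).
αS·A_cross = εσ·A_surf·T⁴  ⇒  T⁴ = αS/(ε·4σ).
T⁴ = 0.120·202/(0.46·4·5.67×10⁻⁸) = 2.323×10⁸ K⁴.
T = (2.323×10⁸)^(1/4).

T ≈ 123 K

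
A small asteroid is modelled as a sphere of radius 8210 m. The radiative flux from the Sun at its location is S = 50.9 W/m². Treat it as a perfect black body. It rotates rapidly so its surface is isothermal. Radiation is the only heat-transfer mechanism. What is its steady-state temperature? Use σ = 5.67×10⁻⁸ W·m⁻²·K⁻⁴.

T ≈ 122 K

At equilibrium, absorbed power = emitted power.
Absorbing cross-section = πr² = 2.118×10⁸ m²; emitting surface = 4πr² = 8.470×10⁸ m² (ratio 4).
S·A_cross = εσ·A_surf·T⁴  ⇒  T⁴ = S/(4σ).
T⁴ = 1.00·50.9/(4·5.67×10⁻⁸) = 2.244×10⁸ K⁴.
T = (2.244×10⁸)^(1/4).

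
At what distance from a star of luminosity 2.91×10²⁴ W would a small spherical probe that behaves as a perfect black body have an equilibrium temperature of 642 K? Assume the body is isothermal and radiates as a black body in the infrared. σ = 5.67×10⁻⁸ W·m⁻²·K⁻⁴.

d ≈ 2.45×10⁹ m

For an isothermal black-emitting sphere, (1−a)S·πr² = σ·4πr²·T⁴ ⇒ S = 4σT⁴/(1−a).
S = 4·5.67×10⁻⁸·(642)⁴/1.00 = 38530 W/m².
Flux falls as S = L/(4πd²), so d = √(L/(4πS)) = √(2.91×10²⁴/(4π·38530)).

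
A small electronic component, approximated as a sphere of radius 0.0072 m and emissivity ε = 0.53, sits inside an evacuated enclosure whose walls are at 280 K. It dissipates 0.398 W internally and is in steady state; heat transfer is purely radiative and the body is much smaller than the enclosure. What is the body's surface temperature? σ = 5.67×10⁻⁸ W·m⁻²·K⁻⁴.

T ≈ 403 K

For a small grey body in a large enclosure, net radiated power = εσA(T⁴ − T_w⁴).
Steady state: P = εσA(T⁴ − T_w⁴) with A = 4πr² = 6.514×10⁻⁴ m².
T⁴ = P/(εσA) + T_w⁴ = 0.398/(0.53·5.67×10⁻⁸·6.514×10⁻⁴) + (280)⁴
    = 2.033×10¹⁰ + 6.147×10⁹ = 2.648×10¹⁰ K⁴.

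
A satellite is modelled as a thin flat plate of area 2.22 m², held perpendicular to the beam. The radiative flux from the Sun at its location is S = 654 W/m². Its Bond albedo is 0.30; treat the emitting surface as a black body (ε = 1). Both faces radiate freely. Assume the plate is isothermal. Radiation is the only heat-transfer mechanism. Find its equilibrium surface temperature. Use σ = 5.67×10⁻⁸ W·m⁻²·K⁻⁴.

At equilibrium, absorbed power = emitted power.
Absorbing cross-section = A = 2.220 m²; emitting surface = 2A = 4.440 m² (ratio 2).
(1−a)S·A_cross = εσ·A_surf·T⁴  ⇒  T⁴ = (1−a)S/(2σ).
T⁴ = 0.700·654/(2·5.67×10⁻⁸) = 4.037×10⁹ K⁴.
T = (4.037×10⁹)^(1/4).

T ≈ 252 K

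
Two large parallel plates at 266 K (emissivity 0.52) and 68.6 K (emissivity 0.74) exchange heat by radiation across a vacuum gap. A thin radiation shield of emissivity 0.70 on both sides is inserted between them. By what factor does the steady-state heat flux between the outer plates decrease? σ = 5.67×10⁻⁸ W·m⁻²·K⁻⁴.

Without shield: q₀ = σΔ(T⁴)/(1/ε₁+1/ε₂−1) with denominator 2.274.
With shield the two gaps are in series; the resistances add: (1/ε₁+1/ε_s−1)+(1/ε_s+1/ε₂−1) = 2.352+1.780 = 4.132.
Heat-flux ratio q₀/q = 4.132/2.274.

factor ≈ 1.82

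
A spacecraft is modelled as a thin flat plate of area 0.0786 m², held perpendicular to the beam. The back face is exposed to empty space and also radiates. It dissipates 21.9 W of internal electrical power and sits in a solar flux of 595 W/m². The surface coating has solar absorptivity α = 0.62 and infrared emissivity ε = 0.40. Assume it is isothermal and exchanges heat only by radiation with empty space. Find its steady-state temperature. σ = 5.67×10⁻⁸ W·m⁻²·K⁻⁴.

T ≈ 346 K

At steady state, absorbed solar power + internal power = radiated power.
Absorbed: α·S·A_cross = 0.62·595·0.07860 = 29.00 W (cross-section A).
Total input = 29.00 + 21.9 = 50.90 W.
Radiated: εσ·A_surf·T⁴ with A_surf = 2A = 0.1572 m².
T⁴ = 50.90/(0.40·5.67×10⁻⁸·0.1572) = 1.428×10¹⁰ K⁴.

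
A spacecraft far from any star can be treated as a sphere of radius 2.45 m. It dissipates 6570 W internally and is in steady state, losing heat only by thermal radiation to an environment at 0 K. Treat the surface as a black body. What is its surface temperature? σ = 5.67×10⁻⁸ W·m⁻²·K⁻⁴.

T ≈ 198 K

Steady state: internal power = radiated power, P = εσA T⁴.
Radiating area A = 4πr² = 75.43 m².
T⁴ = P/(εσA) = 6570/(1.0·5.67×10⁻⁸·75.43) = 1.536×10⁹ K⁴.
T = (1.536×10⁹)^(1/4).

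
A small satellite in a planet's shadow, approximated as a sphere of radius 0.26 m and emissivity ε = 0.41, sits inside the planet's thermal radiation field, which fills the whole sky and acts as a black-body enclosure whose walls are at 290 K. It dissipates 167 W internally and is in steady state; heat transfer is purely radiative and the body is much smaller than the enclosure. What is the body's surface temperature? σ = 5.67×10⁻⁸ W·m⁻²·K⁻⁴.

For a small grey body in a large enclosure, net radiated power = εσA(T⁴ − T_w⁴).
Steady state: P = εσA(T⁴ − T_w⁴) with A = 4πr² = 0.8495 m².
T⁴ = P/(εσA) + T_w⁴ = 167/(0.41·5.67×10⁻⁸·0.8495) + (290)⁴
    = 8.457×10⁹ + 7.073×10⁹ = 1.553×10¹⁰ K⁴.

T ≈ 353 K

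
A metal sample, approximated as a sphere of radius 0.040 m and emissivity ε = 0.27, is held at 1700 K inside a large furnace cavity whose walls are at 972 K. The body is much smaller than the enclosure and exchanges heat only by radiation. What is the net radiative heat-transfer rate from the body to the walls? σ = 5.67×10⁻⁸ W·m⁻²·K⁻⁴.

For a small grey body in a large enclosure: P_net = εσA(T_body⁴ − T_wall⁴).
A = 4πr² = 0.02011 m²; T_body⁴ − T_wall⁴ = 8.352×10¹² − 8.926×10¹¹ = 7.459×10¹² K⁴.
|P_net| = 0.27·5.67×10⁻⁸·0.02011·7.459×10¹².

P_net ≈ 2300 W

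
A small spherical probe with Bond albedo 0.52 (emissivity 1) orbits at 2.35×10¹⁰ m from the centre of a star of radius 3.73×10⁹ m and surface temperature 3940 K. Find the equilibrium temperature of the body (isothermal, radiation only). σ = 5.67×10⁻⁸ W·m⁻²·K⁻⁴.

T ≈ 924 K

The star's surface emits σT_*⁴; at distance d the flux is S = σT_*⁴(R_*/d)².
S = 5.67×10⁻⁸·(3940)⁴·(3.73×10⁹/2.35×10¹⁰)² = 3.442×10⁵ W/m².
For an isothermal sphere T⁴ = (1−a)S/(4σ) = 7.285×10¹¹ K⁴.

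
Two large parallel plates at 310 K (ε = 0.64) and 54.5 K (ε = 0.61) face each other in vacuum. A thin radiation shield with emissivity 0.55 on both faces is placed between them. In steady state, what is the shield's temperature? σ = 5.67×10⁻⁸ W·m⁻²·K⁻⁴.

T_s ≈ 262 K

In steady state the net flux on the hot side equals that on the cold side.
σ(T₁⁴−T_s⁴)/D₁ = σ(T_s⁴−T₂⁴)/D₂, with D₁ = 1/ε₁+1/ε_s−1 = 2.381, D₂ = 1/ε_s+1/ε₂−1 = 2.458.
Solve for T_s⁴: T_s⁴ = (D₂·T₁⁴ + D₁·T₂⁴)/(D₁+D₂) = 4.695×10⁹ K⁴.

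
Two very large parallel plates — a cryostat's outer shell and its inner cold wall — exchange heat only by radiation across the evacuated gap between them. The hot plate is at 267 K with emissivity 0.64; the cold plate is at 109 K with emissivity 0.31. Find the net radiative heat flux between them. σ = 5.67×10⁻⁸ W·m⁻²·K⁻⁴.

q ≈ 74.0 W/m²

For two infinite grey parallel plates, q = σ(T₁⁴ − T₂⁴)/(1/ε₁ + 1/ε₂ − 1).
T₁⁴ − T₂⁴ = 5.082×10⁹ − 1.412×10⁸ = 4.941×10⁹ K⁴.
1/ε₁ + 1/ε₂ − 1 = 1.562 + 3.226 − 1 = 3.788.
q = 5.67×10⁻⁸ × 4.941×10⁹ / 3.788.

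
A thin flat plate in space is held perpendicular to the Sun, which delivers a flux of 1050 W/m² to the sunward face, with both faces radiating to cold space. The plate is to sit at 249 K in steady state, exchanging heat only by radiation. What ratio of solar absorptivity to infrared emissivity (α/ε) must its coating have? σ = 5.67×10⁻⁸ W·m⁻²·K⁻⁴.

Balance: αS·A = εσ·2A·T⁴ ⇒ α/ε = 2σT⁴/S.
α/ε = 2·5.67×10⁻⁸·(249)⁴/1050 = 2·5.67×10⁻⁸·3.844×10⁹/1050.

α/ε ≈ 0.415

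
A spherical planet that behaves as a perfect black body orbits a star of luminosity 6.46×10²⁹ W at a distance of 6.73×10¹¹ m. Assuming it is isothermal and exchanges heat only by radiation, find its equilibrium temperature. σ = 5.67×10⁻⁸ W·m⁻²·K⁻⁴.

First find the stellar flux at distance d: S = L/(4πd²) = 6.46×10²⁹/(4π·(6.73×10¹¹)²) = 1.135×10⁵ W/m².
For an isothermal sphere, absorbed (1−a)S·πr² = emitted σ·4πr²·T⁴, so T⁴ = (1−a)S/(4σ).
T⁴ = 1.00·1.135×10⁵/(4·5.67×10⁻⁸) = 5.004×10¹¹ K⁴.

T ≈ 841 K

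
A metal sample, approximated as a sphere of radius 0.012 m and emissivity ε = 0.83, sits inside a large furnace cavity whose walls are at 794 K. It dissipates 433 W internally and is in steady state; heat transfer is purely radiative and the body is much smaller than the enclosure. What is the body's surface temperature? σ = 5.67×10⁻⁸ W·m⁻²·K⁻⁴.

For a small grey body in a large enclosure, net radiated power = εσA(T⁴ − T_w⁴).
Steady state: P = εσA(T⁴ − T_w⁴) with A = 4πr² = 0.001810 m².
T⁴ = P/(εσA) + T_w⁴ = 433/(0.83·5.67×10⁻⁸·0.001810) + (794)⁴
    = 5.085×10¹² + 3.974×10¹¹ = 5.482×10¹² K⁴.

T ≈ 1530 K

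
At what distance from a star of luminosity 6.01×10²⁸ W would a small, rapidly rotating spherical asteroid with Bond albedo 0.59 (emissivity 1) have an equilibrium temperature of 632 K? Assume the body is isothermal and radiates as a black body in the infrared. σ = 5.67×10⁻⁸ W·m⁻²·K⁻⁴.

For an isothermal black-emitting sphere, (1−a)S·πr² = σ·4πr²·T⁴ ⇒ S = 4σT⁴/(1−a).
S = 4·5.67×10⁻⁸·(632)⁴/0.410 = 88250 W/m².
Flux falls as S = L/(4πd²), so d = √(L/(4πS)) = √(6.01×10²⁸/(4π·88250)).

d ≈ 2.33×10¹¹ m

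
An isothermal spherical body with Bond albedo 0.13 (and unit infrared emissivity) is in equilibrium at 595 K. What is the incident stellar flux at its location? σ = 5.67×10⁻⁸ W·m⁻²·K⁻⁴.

(1−a)S·πr² = σ·4πr²·T⁴ ⇒ S = 4σT⁴/(1−a).
S = 4·5.67×10⁻⁸·1.253×10¹¹/0.870.

S ≈ 32700 W/m²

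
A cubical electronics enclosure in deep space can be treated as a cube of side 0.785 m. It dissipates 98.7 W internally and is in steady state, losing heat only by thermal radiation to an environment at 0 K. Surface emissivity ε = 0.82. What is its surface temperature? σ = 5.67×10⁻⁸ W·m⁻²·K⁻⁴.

Steady state: internal power = radiated power, P = εσA T⁴.
Radiating area A = 6L² = 3.697 m².
T⁴ = P/(εσA) = 98.7/(0.82·5.67×10⁻⁸·3.697) = 5.742×10⁸ K⁴.
T = (5.742×10⁸)^(1/4).

T ≈ 155 K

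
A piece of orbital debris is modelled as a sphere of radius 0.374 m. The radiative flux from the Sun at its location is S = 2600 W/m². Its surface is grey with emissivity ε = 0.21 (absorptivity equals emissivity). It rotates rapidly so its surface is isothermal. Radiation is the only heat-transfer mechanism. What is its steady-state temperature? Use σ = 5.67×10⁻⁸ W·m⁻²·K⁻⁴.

T ≈ 327 K

At equilibrium, absorbed power = emitted power.
Absorbing cross-section = πr² = 0.4394 m²; emitting surface = 4πr² = 1.758 m² (ratio 4).
εS·A_cross = εσ·A_surf·T⁴  ⇒  T⁴ = S/(4σ)   (ε cancels).
T⁴ = 2600/(4·5.67×10⁻⁸) = 1.146×10¹⁰ K⁴.
T = (1.146×10¹⁰)^(1/4).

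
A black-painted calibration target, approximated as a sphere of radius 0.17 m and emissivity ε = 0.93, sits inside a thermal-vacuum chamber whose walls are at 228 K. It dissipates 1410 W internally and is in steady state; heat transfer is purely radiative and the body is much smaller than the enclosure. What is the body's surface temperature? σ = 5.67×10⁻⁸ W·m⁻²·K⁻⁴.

T ≈ 526 K

For a small grey body in a large enclosure, net radiated power = εσA(T⁴ − T_w⁴).
Steady state: P = εσA(T⁴ − T_w⁴) with A = 4πr² = 0.3632 m².
T⁴ = P/(εσA) + T_w⁴ = 1410/(0.93·5.67×10⁻⁸·0.3632) + (228)⁴
    = 7.363×10¹⁰ + 2.702×10⁹ = 7.633×10¹⁰ K⁴.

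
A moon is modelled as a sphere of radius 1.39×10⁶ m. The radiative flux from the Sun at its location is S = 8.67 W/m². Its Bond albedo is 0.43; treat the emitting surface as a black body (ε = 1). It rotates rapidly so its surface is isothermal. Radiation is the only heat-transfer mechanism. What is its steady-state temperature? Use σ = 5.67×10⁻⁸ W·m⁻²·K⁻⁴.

At equilibrium, absorbed power = emitted power.
Absorbing cross-section = πr² = 6.070×10¹² m²; emitting surface = 4πr² = 2.428×10¹³ m² (ratio 4).
(1−a)S·A_cross = εσ·A_surf·T⁴  ⇒  T⁴ = (1−a)S/(4σ).
T⁴ = 0.570·8.67/(4·5.67×10⁻⁸) = 2.179×10⁷ K⁴.
T = (2.179×10⁷)^(1/4).

T ≈ 68.3 K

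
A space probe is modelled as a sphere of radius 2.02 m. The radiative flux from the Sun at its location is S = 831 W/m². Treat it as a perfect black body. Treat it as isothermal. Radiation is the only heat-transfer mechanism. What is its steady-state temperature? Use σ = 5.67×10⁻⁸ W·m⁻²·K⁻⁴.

T ≈ 246 K

At equilibrium, absorbed power = emitted power.
Absorbing cross-section = πr² = 12.82 m²; emitting surface = 4πr² = 51.28 m² (ratio 4).
S·A_cross = εσ·A_surf·T⁴  ⇒  T⁴ = S/(4σ).
T⁴ = 1.00·831/(4·5.67×10⁻⁸) = 3.664×10⁹ K⁴.
T = (3.664×10⁹)^(1/4).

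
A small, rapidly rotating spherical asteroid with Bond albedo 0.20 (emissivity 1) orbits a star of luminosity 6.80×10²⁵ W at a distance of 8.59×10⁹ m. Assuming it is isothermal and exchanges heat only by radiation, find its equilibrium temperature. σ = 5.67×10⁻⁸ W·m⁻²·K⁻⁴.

First find the stellar flux at distance d: S = L/(4πd²) = 6.80×10²⁵/(4π·(8.59×10⁹)²) = 73340 W/m².
For an isothermal sphere, absorbed (1−a)S·πr² = emitted σ·4πr²·T⁴, so T⁴ = (1−a)S/(4σ).
T⁴ = 0.800·73340/(4·5.67×10⁻⁸) = 2.587×10¹¹ K⁴.

T ≈ 713 K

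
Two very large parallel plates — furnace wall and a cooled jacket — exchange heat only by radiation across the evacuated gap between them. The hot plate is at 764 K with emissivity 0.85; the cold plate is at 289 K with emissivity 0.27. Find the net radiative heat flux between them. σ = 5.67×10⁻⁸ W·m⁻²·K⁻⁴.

q ≈ 4880 W/m²

For two infinite grey parallel plates, q = σ(T₁⁴ − T₂⁴)/(1/ε₁ + 1/ε₂ − 1).
T₁⁴ − T₂⁴ = 3.407×10¹¹ − 6.976×10⁹ = 3.337×10¹¹ K⁴.
1/ε₁ + 1/ε₂ − 1 = 1.176 + 3.704 − 1 = 3.880.
q = 5.67×10⁻⁸ × 3.337×10¹¹ / 3.880.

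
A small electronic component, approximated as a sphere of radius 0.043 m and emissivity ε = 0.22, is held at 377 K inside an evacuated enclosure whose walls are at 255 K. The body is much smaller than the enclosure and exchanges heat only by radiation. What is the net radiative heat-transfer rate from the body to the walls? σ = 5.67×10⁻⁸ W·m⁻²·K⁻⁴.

For a small grey body in a large enclosure: P_net = εσA(T_body⁴ − T_wall⁴).
A = 4πr² = 0.02324 m²; T_body⁴ − T_wall⁴ = 2.020×10¹⁰ − 4.228×10⁹ = 1.597×10¹⁰ K⁴.
|P_net| = 0.22·5.67×10⁻⁸·0.02324·1.597×10¹⁰.

P_net ≈ 4.63 W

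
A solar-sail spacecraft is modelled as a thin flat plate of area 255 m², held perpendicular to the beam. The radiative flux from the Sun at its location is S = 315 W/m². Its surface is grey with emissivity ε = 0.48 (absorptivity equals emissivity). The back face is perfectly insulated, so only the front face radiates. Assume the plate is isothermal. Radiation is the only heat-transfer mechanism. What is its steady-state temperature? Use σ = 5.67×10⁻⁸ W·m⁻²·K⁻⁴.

T ≈ 273 K

At equilibrium, absorbed power = emitted power.
Absorbing cross-section = A = 255.0 m²; emitting surface = A = 255.0 m² (ratio 1).
εS·A_cross = εσ·A_surf·T⁴  ⇒  T⁴ = S/(1σ)   (ε cancels).
T⁴ = 315/(1·5.67×10⁻⁸) = 5.556×10⁹ K⁴.
T = (5.556×10⁹)^(1/4).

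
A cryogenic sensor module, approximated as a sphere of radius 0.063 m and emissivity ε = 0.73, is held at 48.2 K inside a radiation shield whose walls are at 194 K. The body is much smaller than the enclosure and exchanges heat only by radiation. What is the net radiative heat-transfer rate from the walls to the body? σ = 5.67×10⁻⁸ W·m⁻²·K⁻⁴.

P_net ≈ 2.91 W

For a small grey body in a large enclosure: P_net = εσA(T_body⁴ − T_wall⁴).
A = 4πr² = 0.04988 m²; T_body⁴ − T_wall⁴ = 5.397×10⁶ − 1.416×10⁹ = -1.411×10⁹ K⁴.
|P_net| = 0.73·5.67×10⁻⁸·0.04988·1.411×10⁹.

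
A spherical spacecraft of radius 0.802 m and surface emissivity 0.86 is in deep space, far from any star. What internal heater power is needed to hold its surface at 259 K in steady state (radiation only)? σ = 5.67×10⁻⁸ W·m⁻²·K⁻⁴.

P ≈ 1770 W

P = εσ·4πr²·T⁴.
4πr² = 8.083 m²; T⁴ = 4.500×10⁹ K⁴.
P = 0.86·5.67×10⁻⁸·8.083·4.500×10⁹.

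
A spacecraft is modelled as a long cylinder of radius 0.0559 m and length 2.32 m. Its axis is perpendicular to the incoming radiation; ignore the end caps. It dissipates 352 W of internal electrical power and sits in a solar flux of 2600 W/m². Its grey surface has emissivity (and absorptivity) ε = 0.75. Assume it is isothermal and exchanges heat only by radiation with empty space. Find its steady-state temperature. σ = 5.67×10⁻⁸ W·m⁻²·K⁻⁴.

T ≈ 397 K

At steady state, absorbed solar power + internal power = radiated power.
Absorbed: α·S·A_cross = 0.75·2600·0.2594 = 505.8 W (cross-section 2rL).
Total input = 505.8 + 352 = 857.8 W.
Radiated: εσ·A_surf·T⁴ with A_surf = 2πrL = 0.8149 m².
T⁴ = 857.8/(0.75·5.67×10⁻⁸·0.8149) = 2.475×10¹⁰ K⁴.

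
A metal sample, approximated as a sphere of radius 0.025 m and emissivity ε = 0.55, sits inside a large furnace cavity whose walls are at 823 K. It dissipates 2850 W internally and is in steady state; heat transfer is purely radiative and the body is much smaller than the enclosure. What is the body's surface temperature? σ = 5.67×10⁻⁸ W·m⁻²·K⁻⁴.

T ≈ 1860 K

For a small grey body in a large enclosure, net radiated power = εσA(T⁴ − T_w⁴).
Steady state: P = εσA(T⁴ − T_w⁴) with A = 4πr² = 0.007854 m².
T⁴ = P/(εσA) + T_w⁴ = 2850/(0.55·5.67×10⁻⁸·0.007854) + (823)⁴
    = 1.164×10¹³ + 4.588×10¹¹ = 1.209×10¹³ K⁴.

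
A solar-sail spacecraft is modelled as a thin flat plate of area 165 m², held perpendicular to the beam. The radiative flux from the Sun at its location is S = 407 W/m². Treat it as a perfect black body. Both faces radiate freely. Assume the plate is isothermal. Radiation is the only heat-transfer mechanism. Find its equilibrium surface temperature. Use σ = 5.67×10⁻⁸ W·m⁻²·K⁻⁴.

T ≈ 245 K

At equilibrium, absorbed power = emitted power.
Absorbing cross-section = A = 165.0 m²; emitting surface = 2A = 330.0 m² (ratio 2).
S·A_cross = εσ·A_surf·T⁴  ⇒  T⁴ = S/(2σ).
T⁴ = 1.00·407/(2·5.67×10⁻⁸) = 3.589×10⁹ K⁴.
T = (3.589×10⁹)^(1/4).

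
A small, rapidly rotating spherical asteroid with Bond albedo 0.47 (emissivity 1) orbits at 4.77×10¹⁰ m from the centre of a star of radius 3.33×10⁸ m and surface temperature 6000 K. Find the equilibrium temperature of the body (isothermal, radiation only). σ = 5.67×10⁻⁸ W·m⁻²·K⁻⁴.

T ≈ 302 K

The star's surface emits σT_*⁴; at distance d the flux is S = σT_*⁴(R_*/d)².
S = 5.67×10⁻⁸·(6000)⁴·(3.33×10⁸/4.77×10¹⁰)² = 3581 W/m².
For an isothermal sphere T⁴ = (1−a)S/(4σ) = 8.369×10⁹ K⁴.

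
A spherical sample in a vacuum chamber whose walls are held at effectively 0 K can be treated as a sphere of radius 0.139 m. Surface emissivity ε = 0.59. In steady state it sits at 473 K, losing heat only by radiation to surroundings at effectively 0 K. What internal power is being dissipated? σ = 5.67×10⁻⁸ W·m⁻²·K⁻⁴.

P ≈ 407 W

Steady state: P = εσA T⁴.
A = 4πr² = 0.2428 m²; T⁴ = (473)⁴ = 5.005×10¹⁰ K⁴.
P = 0.59 × 5.67×10⁻⁸ × 0.2428 × 5.005×10¹⁰.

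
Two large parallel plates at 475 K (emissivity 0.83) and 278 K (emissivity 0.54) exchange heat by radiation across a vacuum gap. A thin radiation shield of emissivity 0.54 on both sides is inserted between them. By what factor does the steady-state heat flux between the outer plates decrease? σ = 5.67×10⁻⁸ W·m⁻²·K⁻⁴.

Without shield: q₀ = σΔ(T⁴)/(1/ε₁+1/ε₂−1) with denominator 2.057.
With shield the two gaps are in series; the resistances add: (1/ε₁+1/ε_s−1)+(1/ε_s+1/ε₂−1) = 2.057+2.704 = 4.760.
Heat-flux ratio q₀/q = 4.760/2.057.

factor ≈ 2.31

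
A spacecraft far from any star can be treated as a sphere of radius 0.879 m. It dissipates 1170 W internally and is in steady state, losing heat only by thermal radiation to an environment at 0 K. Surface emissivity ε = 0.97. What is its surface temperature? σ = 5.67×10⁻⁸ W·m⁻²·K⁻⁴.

Steady state: internal power = radiated power, P = εσA T⁴.
Radiating area A = 4πr² = 9.709 m².
T⁴ = P/(εσA) = 1170/(0.97·5.67×10⁻⁸·9.709) = 2.191×10⁹ K⁴.
T = (2.191×10⁹)^(1/4).

T ≈ 216 K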